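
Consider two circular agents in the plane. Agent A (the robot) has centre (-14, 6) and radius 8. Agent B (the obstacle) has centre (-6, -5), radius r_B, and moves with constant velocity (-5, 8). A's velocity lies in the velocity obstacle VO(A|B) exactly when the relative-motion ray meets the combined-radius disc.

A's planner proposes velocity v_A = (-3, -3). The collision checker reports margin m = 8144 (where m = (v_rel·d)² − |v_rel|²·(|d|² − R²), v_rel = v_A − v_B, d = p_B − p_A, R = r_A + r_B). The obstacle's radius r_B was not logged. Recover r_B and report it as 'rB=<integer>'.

m = 8144
d = (8, -11);  v_rel = (2, -11),  |v_rel|² = 125
v_rel×d = (2)·(-11) − (-11)·(8) = 66
since m = R²·125 − 66²:  R² = (4356 + 8144) / 125 = 100
R = √100 = 10  ⇒  r_B = 10 − 8 = 2

rB=2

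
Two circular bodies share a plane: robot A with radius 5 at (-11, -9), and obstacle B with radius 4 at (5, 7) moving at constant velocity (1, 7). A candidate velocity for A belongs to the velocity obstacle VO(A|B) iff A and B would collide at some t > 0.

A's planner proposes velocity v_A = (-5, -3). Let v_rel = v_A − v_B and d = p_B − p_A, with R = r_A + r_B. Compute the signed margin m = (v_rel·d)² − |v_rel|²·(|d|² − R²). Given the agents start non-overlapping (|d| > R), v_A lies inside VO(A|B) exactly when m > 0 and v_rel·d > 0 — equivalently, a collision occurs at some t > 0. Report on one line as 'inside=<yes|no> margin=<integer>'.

d = (16, 16),  |d|² = 512;  R = 5+4 = 9,  c = 512−9² = 431
v_rel = (-6, -10),  |v_rel|² = 136;  v_rel·d = (-6)·(16) + (-10)·(16) = -256
136·t² + 512·t + 431 = 0  ⇒  m = (-256)² − 136·431 = 6920
m = 6920 > 0,  v_rel·d = -256 < 0  ⇒  outside

inside=no margin=6920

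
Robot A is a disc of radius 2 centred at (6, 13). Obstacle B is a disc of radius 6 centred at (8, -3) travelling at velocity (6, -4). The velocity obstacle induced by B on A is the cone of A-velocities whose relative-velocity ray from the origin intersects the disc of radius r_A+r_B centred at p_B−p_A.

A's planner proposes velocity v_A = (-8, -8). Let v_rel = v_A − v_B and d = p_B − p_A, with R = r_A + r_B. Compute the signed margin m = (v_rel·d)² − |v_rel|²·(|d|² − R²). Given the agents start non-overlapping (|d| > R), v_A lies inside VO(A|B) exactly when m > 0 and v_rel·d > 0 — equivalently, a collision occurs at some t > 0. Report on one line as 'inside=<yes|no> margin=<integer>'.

d = (2, -16),  |d|² = 260;  R = 2+6 = 8,  c = 260−8² = 196
v_rel = (-14, -4),  |v_rel|² = 212;  v_rel·d = (-14)·(2) + (-4)·(-16) = 36
212·t² − 72·t + 196 = 0  ⇒  m = 36² − 212·196 = -40256
m = -40256 < 0,  v_rel·d = 36 > 0  ⇒  outside

inside=no margin=-40256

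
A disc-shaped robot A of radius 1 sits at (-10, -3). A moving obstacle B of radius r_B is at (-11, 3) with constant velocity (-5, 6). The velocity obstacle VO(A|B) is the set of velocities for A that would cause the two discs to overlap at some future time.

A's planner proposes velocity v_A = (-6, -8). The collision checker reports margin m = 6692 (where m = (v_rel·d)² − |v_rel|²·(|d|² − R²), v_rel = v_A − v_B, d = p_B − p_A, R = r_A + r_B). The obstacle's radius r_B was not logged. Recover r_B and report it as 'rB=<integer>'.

m = 6692
d = (-1, 6);  v_rel = (-1, -14),  |v_rel|² = 197
v_rel×d = (-1)·(6) − (-14)·(-1) = -20
since m = R²·197 − (-20)²:  R² = (400 + 6692) / 197 = 36
R = √36 = 6  ⇒  r_B = 6 − 1 = 5

rB=5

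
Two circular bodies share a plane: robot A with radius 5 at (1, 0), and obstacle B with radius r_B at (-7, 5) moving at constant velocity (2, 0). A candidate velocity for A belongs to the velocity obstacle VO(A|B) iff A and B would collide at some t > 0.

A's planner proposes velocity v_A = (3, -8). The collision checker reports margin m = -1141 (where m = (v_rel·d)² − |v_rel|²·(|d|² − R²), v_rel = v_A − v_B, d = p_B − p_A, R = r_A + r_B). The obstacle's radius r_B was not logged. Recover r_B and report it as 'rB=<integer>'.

m = -1141
d = (-8, 5);  v_rel = (1, -8),  |v_rel|² = 65
v_rel×d = (1)·(5) − (-8)·(-8) = -59
since m = R²·65 − (-59)²:  R² = (3481 + -1141) / 65 = 36
R = √36 = 6  ⇒  r_B = 6 − 5 = 1

rB=1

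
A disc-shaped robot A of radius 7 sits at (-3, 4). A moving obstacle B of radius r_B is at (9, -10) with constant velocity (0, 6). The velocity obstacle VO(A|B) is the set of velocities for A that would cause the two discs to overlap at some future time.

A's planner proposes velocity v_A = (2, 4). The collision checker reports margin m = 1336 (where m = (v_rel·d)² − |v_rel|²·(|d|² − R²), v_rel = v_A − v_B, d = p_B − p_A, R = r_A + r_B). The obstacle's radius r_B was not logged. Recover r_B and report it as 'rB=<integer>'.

m = 1336
d = (12, -14);  v_rel = (2, -2),  |v_rel|² = 8
v_rel×d = (2)·(-14) − (-2)·(12) = -4
since m = R²·8 − (-4)²:  R² = (16 + 1336) / 8 = 169
R = √169 = 13  ⇒  r_B = 13 − 7 = 6

rB=6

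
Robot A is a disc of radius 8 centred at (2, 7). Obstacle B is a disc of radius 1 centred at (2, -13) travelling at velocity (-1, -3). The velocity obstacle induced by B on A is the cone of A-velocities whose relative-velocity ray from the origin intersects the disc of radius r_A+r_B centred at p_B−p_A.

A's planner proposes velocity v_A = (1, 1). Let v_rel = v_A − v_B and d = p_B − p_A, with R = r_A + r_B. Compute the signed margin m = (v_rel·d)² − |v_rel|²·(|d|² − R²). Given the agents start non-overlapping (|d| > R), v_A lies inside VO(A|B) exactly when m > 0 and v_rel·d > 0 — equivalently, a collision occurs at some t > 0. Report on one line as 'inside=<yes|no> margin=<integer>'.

d = (0, -20),  |d|² = 400;  R = 8+1 = 9,  c = 400−9² = 319
v_rel = (2, 4),  |v_rel|² = 20;  v_rel·d = (2)·(0) + (4)·(-20) = -80
20·t² + 160·t + 319 = 0  ⇒  m = (-80)² − 20·319 = 20
m = 20 > 0,  v_rel·d = -80 < 0  ⇒  outside

inside=no margin=20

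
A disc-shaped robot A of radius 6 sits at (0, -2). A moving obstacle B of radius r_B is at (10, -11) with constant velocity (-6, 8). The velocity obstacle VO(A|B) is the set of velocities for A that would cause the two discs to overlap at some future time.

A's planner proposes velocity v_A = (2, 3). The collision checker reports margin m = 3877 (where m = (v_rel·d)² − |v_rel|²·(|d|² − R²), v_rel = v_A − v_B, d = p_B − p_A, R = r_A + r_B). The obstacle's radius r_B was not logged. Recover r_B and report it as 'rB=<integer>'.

m = 3877
d = (10, -9);  v_rel = (8, -5),  |v_rel|² = 89
v_rel×d = (8)·(-9) − (-5)·(10) = -22
since m = R²·89 − (-22)²:  R² = (484 + 3877) / 89 = 49
R = √49 = 7  ⇒  r_B = 7 − 6 = 1

rB=1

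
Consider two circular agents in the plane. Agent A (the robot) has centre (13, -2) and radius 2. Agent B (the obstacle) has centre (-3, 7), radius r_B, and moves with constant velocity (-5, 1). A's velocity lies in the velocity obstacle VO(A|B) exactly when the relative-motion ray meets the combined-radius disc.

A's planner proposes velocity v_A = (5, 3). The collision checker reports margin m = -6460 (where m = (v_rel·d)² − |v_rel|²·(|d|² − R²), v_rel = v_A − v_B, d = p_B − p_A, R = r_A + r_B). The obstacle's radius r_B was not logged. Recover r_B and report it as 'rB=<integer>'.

m = -6460
d = (-16, 9);  v_rel = (10, 2),  |v_rel|² = 104
v_rel×d = (10)·(9) − (2)·(-16) = 122
since m = R²·104 − 122²:  R² = (14884 + -6460) / 104 = 81
R = √81 = 9  ⇒  r_B = 9 − 2 = 7

rB=7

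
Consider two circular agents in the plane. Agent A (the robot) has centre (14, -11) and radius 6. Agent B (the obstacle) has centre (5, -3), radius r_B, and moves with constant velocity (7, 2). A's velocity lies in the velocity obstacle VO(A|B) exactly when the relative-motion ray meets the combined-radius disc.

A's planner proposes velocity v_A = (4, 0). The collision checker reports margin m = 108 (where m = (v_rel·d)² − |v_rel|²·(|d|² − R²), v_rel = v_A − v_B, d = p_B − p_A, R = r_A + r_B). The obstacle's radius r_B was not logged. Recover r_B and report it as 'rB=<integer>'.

m = 108
d = (-9, 8);  v_rel = (-3, -2),  |v_rel|² = 13
v_rel×d = (-3)·(8) − (-2)·(-9) = -42
since m = R²·13 − (-42)²:  R² = (1764 + 108) / 13 = 144
R = √144 = 12  ⇒  r_B = 12 − 6 = 6

rB=6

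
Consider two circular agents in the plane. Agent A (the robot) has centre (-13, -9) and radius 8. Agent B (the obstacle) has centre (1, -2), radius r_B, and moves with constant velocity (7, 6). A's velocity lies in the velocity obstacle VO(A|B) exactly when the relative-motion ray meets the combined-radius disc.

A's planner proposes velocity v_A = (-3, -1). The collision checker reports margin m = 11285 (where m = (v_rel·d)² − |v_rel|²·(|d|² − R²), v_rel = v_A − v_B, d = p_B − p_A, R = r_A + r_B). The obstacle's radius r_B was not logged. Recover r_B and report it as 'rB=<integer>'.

m = 11285
d = (14, 7);  v_rel = (-10, -7),  |v_rel|² = 149
v_rel×d = (-10)·(7) − (-7)·(14) = 28
since m = R²·149 − 28²:  R² = (784 + 11285) / 149 = 81
R = √81 = 9  ⇒  r_B = 9 − 8 = 1

rB=1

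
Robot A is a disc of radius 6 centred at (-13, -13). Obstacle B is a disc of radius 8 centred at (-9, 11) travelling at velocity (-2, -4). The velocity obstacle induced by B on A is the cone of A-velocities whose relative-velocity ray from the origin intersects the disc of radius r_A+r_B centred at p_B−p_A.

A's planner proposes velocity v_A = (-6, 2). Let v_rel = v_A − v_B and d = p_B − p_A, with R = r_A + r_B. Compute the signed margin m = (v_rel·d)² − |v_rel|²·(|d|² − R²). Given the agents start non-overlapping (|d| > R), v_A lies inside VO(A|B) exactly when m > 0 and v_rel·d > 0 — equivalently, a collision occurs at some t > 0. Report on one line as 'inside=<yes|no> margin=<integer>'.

d = (4, 24),  |d|² = 592;  R = 6+8 = 14,  c = 592−14² = 396
v_rel = (-4, 6),  |v_rel|² = 52;  v_rel·d = (-4)·(4) + (6)·(24) = 128
52·t² − 256·t + 396 = 0  ⇒  m = 128² − 52·396 = -4208
m = -4208 < 0,  v_rel·d = 128 > 0  ⇒  outside

inside=no margin=-4208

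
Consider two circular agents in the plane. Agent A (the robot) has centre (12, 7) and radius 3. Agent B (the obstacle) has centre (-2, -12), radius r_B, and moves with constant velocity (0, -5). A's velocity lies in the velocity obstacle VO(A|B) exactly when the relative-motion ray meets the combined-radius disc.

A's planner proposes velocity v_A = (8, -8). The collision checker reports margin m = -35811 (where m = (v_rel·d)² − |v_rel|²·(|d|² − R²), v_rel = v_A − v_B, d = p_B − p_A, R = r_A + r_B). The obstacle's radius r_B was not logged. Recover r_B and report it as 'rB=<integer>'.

m = -35811
d = (-14, -19);  v_rel = (8, -3),  |v_rel|² = 73
v_rel×d = (8)·(-19) − (-3)·(-14) = -194
since m = R²·73 − (-194)²:  R² = (37636 + -35811) / 73 = 25
R = √25 = 5  ⇒  r_B = 5 − 3 = 2

rB=2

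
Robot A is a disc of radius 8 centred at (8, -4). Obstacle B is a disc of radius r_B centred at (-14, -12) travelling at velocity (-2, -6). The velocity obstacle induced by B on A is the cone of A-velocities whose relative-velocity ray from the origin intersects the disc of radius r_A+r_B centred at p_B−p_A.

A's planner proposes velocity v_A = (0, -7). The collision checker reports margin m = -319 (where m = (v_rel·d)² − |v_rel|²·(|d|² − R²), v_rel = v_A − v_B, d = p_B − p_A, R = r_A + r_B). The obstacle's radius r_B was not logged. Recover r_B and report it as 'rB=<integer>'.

m = -319
d = (-22, -8);  v_rel = (2, -1),  |v_rel|² = 5
v_rel×d = (2)·(-8) − (-1)·(-22) = -38
since m = R²·5 − (-38)²:  R² = (1444 + -319) / 5 = 225
R = √225 = 15  ⇒  r_B = 15 − 8 = 7

rB=7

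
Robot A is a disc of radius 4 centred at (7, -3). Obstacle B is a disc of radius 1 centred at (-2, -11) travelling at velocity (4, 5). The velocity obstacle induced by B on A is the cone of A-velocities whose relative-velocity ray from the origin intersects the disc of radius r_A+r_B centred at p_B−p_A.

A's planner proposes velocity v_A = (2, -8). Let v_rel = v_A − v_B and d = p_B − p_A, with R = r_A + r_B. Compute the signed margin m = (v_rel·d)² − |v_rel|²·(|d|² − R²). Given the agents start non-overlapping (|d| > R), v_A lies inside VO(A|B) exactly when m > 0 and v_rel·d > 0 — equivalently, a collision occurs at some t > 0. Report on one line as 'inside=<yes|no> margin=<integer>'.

d = (-9, -8),  |d|² = 145;  R = 4+1 = 5,  c = 145−5² = 120
v_rel = (-2, -13),  |v_rel|² = 173;  v_rel·d = (-2)·(-9) + (-13)·(-8) = 122
173·t² − 244·t + 120 = 0  ⇒  m = 122² − 173·120 = -5876
m = -5876 < 0,  v_rel·d = 122 > 0  ⇒  outside

inside=no margin=-5876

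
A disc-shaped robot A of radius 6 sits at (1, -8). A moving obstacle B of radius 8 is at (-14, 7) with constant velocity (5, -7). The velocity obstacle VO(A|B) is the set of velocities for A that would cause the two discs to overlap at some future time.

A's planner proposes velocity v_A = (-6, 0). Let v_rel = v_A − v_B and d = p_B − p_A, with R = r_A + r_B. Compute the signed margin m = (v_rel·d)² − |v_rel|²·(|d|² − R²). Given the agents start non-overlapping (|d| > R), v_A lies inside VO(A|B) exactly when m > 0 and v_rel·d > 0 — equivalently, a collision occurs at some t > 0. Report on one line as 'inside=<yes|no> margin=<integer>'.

d = (-15, 15),  |d|² = 450;  R = 6+8 = 14,  c = 450−14² = 254
v_rel = (-11, 7),  |v_rel|² = 170;  v_rel·d = (-11)·(-15) + (7)·(15) = 270
170·t² − 540·t + 254 = 0  ⇒  m = 270² − 170·254 = 29720
m = 29720 > 0,  v_rel·d = 270 > 0  ⇒  inside

inside=yes margin=29720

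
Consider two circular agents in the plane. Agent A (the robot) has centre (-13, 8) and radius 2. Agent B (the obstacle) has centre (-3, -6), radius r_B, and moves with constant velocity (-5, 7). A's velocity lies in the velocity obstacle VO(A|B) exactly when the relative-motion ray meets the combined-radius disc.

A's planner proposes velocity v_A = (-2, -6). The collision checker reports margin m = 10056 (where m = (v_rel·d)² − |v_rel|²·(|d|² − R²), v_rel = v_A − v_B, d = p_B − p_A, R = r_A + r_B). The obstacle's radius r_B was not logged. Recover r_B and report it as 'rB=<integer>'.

m = 10056
d = (10, -14);  v_rel = (3, -13),  |v_rel|² = 178
v_rel×d = (3)·(-14) − (-13)·(10) = 88
since m = R²·178 − 88²:  R² = (7744 + 10056) / 178 = 100
R = √100 = 10  ⇒  r_B = 10 − 2 = 8

rB=8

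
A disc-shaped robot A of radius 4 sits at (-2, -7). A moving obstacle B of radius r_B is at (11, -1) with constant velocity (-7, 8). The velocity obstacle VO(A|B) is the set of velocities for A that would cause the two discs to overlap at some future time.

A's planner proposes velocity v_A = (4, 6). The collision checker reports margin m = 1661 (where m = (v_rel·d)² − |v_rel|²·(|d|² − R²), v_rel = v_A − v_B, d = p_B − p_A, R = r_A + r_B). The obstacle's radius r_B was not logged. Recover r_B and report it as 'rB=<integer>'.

m = 1661
d = (13, 6);  v_rel = (11, -2),  |v_rel|² = 125
v_rel×d = (11)·(6) − (-2)·(13) = 92
since m = R²·125 − 92²:  R² = (8464 + 1661) / 125 = 81
R = √81 = 9  ⇒  r_B = 9 − 4 = 5

rB=5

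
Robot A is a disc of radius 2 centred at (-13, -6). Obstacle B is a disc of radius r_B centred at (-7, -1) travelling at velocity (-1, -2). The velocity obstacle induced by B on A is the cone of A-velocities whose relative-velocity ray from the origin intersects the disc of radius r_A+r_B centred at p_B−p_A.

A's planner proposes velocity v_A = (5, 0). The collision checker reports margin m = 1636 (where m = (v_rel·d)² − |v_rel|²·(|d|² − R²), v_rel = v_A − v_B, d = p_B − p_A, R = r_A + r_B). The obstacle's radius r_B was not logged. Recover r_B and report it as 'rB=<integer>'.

m = 1636
d = (6, 5);  v_rel = (6, 2),  |v_rel|² = 40
v_rel×d = (6)·(5) − (2)·(6) = 18
since m = R²·40 − 18²:  R² = (324 + 1636) / 40 = 49
R = √49 = 7  ⇒  r_B = 7 − 2 = 5

rB=5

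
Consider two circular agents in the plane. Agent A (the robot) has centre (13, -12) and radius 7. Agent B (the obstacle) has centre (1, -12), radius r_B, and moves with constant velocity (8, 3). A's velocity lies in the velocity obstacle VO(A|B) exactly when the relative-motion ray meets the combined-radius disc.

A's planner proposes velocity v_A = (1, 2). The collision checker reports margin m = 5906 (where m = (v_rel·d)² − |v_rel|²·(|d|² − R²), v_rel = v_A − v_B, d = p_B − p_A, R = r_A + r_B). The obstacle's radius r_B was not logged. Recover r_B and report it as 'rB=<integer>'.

m = 5906
d = (-12, 0);  v_rel = (-7, -1),  |v_rel|² = 50
v_rel×d = (-7)·(0) − (-1)·(-12) = -12
since m = R²·50 − (-12)²:  R² = (144 + 5906) / 50 = 121
R = √121 = 11  ⇒  r_B = 11 − 7 = 4

rB=4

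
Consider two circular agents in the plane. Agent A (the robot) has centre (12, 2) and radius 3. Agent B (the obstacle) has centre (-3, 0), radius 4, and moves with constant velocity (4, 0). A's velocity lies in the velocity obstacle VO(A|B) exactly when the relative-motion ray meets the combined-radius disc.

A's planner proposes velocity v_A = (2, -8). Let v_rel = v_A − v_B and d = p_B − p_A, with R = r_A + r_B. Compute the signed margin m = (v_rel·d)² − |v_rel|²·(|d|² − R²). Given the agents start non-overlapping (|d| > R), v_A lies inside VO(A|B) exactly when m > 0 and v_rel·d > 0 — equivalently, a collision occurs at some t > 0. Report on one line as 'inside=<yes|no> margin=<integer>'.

d = (-15, -2),  |d|² = 229;  R = 3+4 = 7,  c = 229−7² = 180
v_rel = (-2, -8),  |v_rel|² = 68;  v_rel·d = (-2)·(-15) + (-8)·(-2) = 46
68·t² − 92·t + 180 = 0  ⇒  m = 46² − 68·180 = -10124
m = -10124 < 0,  v_rel·d = 46 > 0  ⇒  outside

inside=no margin=-10124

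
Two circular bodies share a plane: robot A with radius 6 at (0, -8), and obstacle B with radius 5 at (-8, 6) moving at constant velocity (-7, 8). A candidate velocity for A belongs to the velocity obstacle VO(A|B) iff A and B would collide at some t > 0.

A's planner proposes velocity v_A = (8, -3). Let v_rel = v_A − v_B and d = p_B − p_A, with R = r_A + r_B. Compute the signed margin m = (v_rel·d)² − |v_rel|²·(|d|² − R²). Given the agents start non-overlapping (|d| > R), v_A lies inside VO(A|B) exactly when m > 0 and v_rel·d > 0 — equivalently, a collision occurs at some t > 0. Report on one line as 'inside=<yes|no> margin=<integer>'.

d = (-8, 14),  |d|² = 260;  R = 6+5 = 11,  c = 260−11² = 139
v_rel = (15, -11),  |v_rel|² = 346;  v_rel·d = (15)·(-8) + (-11)·(14) = -274
346·t² + 548·t + 139 = 0  ⇒  m = (-274)² − 346·139 = 26982
m = 26982 > 0,  v_rel·d = -274 < 0  ⇒  outside

inside=no margin=26982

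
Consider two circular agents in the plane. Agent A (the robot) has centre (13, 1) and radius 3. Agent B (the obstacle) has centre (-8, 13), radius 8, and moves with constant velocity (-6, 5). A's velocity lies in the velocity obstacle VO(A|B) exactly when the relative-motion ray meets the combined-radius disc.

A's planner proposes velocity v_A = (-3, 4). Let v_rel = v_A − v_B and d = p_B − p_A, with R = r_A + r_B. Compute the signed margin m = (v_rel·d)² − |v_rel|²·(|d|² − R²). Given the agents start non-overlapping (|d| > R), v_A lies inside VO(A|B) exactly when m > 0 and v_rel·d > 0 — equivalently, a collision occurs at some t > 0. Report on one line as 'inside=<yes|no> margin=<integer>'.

d = (-21, 12),  |d|² = 585;  R = 3+8 = 11,  c = 585−11² = 464
v_rel = (3, -1),  |v_rel|² = 10;  v_rel·d = (3)·(-21) + (-1)·(12) = -75
10·t² + 150·t + 464 = 0  ⇒  m = (-75)² − 10·464 = 985
m = 985 > 0,  v_rel·d = -75 < 0  ⇒  outside

inside=no margin=985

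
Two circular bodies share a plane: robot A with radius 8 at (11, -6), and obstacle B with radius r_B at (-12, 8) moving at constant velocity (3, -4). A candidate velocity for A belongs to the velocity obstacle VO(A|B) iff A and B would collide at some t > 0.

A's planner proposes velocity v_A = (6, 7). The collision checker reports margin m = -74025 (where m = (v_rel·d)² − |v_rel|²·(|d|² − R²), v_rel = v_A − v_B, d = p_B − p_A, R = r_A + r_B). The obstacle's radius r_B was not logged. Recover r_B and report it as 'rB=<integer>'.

m = -74025
d = (-23, 14);  v_rel = (3, 11),  |v_rel|² = 130
v_rel×d = (3)·(14) − (11)·(-23) = 295
since m = R²·130 − 295²:  R² = (87025 + -74025) / 130 = 100
R = √100 = 10  ⇒  r_B = 10 − 8 = 2

rB=2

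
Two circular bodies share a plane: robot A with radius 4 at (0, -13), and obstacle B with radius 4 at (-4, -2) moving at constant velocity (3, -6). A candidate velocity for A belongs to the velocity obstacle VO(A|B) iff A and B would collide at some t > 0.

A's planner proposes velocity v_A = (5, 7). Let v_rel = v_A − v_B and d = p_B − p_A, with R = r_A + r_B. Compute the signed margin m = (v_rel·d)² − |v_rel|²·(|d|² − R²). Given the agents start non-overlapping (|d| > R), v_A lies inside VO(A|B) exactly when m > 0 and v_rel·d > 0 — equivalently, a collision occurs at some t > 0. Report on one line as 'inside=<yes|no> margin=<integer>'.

d = (-4, 11),  |d|² = 137;  R = 4+4 = 8,  c = 137−8² = 73
v_rel = (2, 13),  |v_rel|² = 173;  v_rel·d = (2)·(-4) + (13)·(11) = 135
173·t² − 270·t + 73 = 0  ⇒  m = 135² − 173·73 = 5596
m = 5596 > 0,  v_rel·d = 135 > 0  ⇒  inside

inside=yes margin=5596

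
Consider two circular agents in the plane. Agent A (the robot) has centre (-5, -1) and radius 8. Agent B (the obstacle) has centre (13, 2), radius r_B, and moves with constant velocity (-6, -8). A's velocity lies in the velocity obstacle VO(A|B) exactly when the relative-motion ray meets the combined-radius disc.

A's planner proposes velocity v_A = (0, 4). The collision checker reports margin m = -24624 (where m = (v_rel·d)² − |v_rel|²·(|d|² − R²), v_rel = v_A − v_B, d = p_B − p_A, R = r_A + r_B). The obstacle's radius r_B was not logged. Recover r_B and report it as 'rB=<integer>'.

m = -24624
d = (18, 3);  v_rel = (6, 12),  |v_rel|² = 180
v_rel×d = (6)·(3) − (12)·(18) = -198
since m = R²·180 − (-198)²:  R² = (39204 + -24624) / 180 = 81
R = √81 = 9  ⇒  r_B = 9 − 8 = 1

rB=1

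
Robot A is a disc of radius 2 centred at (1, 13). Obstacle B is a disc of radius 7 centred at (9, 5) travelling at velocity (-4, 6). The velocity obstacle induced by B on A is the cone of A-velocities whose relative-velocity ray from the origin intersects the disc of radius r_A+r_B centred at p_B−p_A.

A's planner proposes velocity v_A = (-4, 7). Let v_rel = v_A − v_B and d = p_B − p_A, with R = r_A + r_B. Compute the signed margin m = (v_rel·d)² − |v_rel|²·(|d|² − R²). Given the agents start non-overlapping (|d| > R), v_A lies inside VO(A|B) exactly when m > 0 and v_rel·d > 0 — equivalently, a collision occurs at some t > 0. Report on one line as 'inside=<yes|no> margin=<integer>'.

d = (8, -8),  |d|² = 128;  R = 2+7 = 9,  c = 128−9² = 47
v_rel = (0, 1),  |v_rel|² = 1;  v_rel·d = (0)·(8) + (1)·(-8) = -8
1·t² + 16·t + 47 = 0  ⇒  m = (-8)² − 1·47 = 17
m = 17 > 0,  v_rel·d = -8 < 0  ⇒  outside

inside=no margin=17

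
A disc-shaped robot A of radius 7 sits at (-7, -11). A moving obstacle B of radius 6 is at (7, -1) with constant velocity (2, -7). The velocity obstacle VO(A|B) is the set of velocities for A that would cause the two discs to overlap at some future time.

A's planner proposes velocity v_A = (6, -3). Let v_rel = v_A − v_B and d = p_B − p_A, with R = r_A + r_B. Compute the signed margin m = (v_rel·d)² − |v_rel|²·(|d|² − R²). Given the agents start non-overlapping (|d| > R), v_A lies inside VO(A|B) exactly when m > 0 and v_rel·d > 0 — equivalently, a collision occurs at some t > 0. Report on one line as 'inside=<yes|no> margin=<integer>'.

d = (14, 10),  |d|² = 296;  R = 7+6 = 13,  c = 296−13² = 127
v_rel = (4, 4),  |v_rel|² = 32;  v_rel·d = (4)·(14) + (4)·(10) = 96
32·t² − 192·t + 127 = 0  ⇒  m = 96² − 32·127 = 5152
m = 5152 > 0,  v_rel·d = 96 > 0  ⇒  inside

inside=yes margin=5152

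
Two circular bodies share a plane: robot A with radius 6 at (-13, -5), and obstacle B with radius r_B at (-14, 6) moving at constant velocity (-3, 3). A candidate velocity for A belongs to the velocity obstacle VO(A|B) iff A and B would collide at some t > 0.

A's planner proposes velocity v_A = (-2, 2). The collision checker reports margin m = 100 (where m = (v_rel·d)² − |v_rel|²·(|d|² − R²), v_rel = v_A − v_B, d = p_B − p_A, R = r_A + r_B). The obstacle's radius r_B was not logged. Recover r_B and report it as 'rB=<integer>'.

m = 100
d = (-1, 11);  v_rel = (1, -1),  |v_rel|² = 2
v_rel×d = (1)·(11) − (-1)·(-1) = 10
since m = R²·2 − 10²:  R² = (100 + 100) / 2 = 100
R = √100 = 10  ⇒  r_B = 10 − 6 = 4

rB=4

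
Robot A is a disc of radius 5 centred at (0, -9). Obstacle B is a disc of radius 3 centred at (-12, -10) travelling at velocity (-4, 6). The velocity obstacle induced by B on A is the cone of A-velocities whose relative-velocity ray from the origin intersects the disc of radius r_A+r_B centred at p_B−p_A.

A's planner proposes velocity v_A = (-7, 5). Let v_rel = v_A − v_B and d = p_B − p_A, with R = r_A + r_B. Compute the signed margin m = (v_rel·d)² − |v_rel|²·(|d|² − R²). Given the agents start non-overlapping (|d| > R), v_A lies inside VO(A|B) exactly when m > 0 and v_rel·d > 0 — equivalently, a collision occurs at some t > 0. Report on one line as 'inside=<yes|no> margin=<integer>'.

d = (-12, -1),  |d|² = 145;  R = 5+3 = 8,  c = 145−8² = 81
v_rel = (-3, -1),  |v_rel|² = 10;  v_rel·d = (-3)·(-12) + (-1)·(-1) = 37
10·t² − 74·t + 81 = 0  ⇒  m = 37² − 10·81 = 559
m = 559 > 0,  v_rel·d = 37 > 0  ⇒  inside

inside=yes margin=559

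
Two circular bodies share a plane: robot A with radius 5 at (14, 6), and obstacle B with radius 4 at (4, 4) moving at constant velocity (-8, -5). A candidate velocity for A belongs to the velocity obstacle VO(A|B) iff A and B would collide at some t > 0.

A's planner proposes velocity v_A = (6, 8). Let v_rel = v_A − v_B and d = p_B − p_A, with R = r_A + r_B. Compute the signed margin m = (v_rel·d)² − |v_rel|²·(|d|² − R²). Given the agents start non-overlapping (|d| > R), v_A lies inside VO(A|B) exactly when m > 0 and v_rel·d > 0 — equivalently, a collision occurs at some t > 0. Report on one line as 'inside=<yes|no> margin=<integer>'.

d = (-10, -2),  |d|² = 104;  R = 5+4 = 9,  c = 104−9² = 23
v_rel = (14, 13),  |v_rel|² = 365;  v_rel·d = (14)·(-10) + (13)·(-2) = -166
365·t² + 332·t + 23 = 0  ⇒  m = (-166)² − 365·23 = 19161
m = 19161 > 0,  v_rel·d = -166 < 0  ⇒  outside

inside=no margin=19161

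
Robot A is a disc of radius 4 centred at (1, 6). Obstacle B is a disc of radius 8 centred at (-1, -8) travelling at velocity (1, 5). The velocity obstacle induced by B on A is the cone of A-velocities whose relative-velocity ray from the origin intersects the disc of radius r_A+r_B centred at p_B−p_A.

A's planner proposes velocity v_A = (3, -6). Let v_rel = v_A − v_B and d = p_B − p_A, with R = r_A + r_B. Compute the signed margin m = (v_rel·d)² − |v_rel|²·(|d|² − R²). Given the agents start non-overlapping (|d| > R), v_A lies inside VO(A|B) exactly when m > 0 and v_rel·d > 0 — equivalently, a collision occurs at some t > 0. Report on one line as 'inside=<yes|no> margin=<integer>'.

d = (-2, -14),  |d|² = 200;  R = 4+8 = 12,  c = 200−12² = 56
v_rel = (2, -11),  |v_rel|² = 125;  v_rel·d = (2)·(-2) + (-11)·(-14) = 150
125·t² − 300·t + 56 = 0  ⇒  m = 150² − 125·56 = 15500
m = 15500 > 0,  v_rel·d = 150 > 0  ⇒  inside

inside=yes margin=15500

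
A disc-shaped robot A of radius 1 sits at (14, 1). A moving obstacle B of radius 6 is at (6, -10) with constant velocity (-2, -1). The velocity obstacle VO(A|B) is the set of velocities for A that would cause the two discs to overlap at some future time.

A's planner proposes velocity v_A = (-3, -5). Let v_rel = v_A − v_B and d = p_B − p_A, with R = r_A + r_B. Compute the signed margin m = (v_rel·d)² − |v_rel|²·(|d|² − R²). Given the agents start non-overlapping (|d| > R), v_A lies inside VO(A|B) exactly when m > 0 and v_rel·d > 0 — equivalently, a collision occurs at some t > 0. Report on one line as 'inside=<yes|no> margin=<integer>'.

d = (-8, -11),  |d|² = 185;  R = 1+6 = 7,  c = 185−7² = 136
v_rel = (-1, -4),  |v_rel|² = 17;  v_rel·d = (-1)·(-8) + (-4)·(-11) = 52
17·t² − 104·t + 136 = 0  ⇒  m = 52² − 17·136 = 392
m = 392 > 0,  v_rel·d = 52 > 0  ⇒  inside

inside=yes margin=392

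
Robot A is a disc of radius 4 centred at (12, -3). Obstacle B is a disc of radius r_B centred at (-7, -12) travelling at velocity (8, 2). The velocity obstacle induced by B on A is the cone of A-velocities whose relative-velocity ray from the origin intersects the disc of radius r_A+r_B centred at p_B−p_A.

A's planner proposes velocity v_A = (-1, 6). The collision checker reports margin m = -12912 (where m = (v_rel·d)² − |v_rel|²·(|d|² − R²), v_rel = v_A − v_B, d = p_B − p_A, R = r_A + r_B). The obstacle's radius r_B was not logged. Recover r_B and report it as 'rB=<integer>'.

m = -12912
d = (-19, -9);  v_rel = (-9, 4),  |v_rel|² = 97
v_rel×d = (-9)·(-9) − (4)·(-19) = 157
since m = R²·97 − 157²:  R² = (24649 + -12912) / 97 = 121
R = √121 = 11  ⇒  r_B = 11 − 4 = 7

rB=7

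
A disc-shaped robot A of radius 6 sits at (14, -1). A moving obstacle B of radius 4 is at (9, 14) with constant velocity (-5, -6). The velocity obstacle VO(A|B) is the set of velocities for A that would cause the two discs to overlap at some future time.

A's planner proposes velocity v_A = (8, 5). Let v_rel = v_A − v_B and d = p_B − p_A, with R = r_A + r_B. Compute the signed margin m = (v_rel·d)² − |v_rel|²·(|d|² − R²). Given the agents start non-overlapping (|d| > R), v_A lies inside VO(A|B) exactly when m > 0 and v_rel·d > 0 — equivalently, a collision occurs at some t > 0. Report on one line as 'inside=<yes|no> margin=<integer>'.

d = (-5, 15),  |d|² = 250;  R = 6+4 = 10,  c = 250−10² = 150
v_rel = (13, 11),  |v_rel|² = 290;  v_rel·d = (13)·(-5) + (11)·(15) = 100
290·t² − 200·t + 150 = 0  ⇒  m = 100² − 290·150 = -33500
m = -33500 < 0,  v_rel·d = 100 > 0  ⇒  outside

inside=no margin=-33500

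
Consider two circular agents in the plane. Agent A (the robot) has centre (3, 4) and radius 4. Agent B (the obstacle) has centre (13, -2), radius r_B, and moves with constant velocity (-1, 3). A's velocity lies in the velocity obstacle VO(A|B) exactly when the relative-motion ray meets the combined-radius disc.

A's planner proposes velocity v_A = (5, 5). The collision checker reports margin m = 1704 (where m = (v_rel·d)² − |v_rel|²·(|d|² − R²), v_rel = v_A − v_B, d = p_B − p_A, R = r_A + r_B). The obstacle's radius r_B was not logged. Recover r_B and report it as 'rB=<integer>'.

m = 1704
d = (10, -6);  v_rel = (6, 2),  |v_rel|² = 40
v_rel×d = (6)·(-6) − (2)·(10) = -56
since m = R²·40 − (-56)²:  R² = (3136 + 1704) / 40 = 121
R = √121 = 11  ⇒  r_B = 11 − 4 = 7

rB=7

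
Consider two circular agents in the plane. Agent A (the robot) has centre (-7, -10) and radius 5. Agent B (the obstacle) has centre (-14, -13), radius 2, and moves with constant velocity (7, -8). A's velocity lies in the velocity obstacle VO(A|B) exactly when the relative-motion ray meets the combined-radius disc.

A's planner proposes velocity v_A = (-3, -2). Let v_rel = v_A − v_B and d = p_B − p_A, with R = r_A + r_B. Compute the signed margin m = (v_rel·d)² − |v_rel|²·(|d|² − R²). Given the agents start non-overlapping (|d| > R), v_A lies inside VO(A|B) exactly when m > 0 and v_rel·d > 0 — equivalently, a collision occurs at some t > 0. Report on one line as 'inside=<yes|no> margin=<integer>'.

d = (-7, -3),  |d|² = 58;  R = 5+2 = 7,  c = 58−7² = 9
v_rel = (-10, 6),  |v_rel|² = 136;  v_rel·d = (-10)·(-7) + (6)·(-3) = 52
136·t² − 104·t + 9 = 0  ⇒  m = 52² − 136·9 = 1480
m = 1480 > 0,  v_rel·d = 52 > 0  ⇒  inside

inside=yes margin=1480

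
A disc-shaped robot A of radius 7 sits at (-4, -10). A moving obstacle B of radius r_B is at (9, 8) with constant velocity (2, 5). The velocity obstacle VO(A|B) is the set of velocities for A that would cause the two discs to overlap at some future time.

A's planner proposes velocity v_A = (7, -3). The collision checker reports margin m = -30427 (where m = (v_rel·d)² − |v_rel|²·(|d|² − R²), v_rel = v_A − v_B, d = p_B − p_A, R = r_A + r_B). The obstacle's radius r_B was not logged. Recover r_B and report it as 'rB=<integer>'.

m = -30427
d = (13, 18);  v_rel = (5, -8),  |v_rel|² = 89
v_rel×d = (5)·(18) − (-8)·(13) = 194
since m = R²·89 − 194²:  R² = (37636 + -30427) / 89 = 81
R = √81 = 9  ⇒  r_B = 9 − 7 = 2

rB=2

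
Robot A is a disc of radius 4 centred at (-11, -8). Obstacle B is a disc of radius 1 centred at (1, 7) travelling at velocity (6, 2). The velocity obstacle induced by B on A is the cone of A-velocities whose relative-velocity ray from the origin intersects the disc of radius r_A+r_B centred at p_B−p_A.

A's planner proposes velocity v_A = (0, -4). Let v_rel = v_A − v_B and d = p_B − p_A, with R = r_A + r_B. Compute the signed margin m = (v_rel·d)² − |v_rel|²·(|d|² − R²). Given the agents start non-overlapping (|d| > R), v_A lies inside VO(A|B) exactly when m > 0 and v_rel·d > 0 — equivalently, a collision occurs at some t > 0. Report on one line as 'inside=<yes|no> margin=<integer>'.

d = (12, 15),  |d|² = 369;  R = 4+1 = 5,  c = 369−5² = 344
v_rel = (-6, -6),  |v_rel|² = 72;  v_rel·d = (-6)·(12) + (-6)·(15) = -162
72·t² + 324·t + 344 = 0  ⇒  m = (-162)² − 72·344 = 1476
m = 1476 > 0,  v_rel·d = -162 < 0  ⇒  outside

inside=no margin=1476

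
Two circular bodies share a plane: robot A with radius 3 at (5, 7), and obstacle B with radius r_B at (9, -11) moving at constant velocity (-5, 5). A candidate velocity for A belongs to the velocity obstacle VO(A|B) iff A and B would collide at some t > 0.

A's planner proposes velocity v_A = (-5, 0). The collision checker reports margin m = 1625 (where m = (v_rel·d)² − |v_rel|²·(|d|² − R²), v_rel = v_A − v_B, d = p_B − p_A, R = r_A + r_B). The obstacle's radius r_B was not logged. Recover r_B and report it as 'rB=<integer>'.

m = 1625
d = (4, -18);  v_rel = (0, -5),  |v_rel|² = 25
v_rel×d = (0)·(-18) − (-5)·(4) = 20
since m = R²·25 − 20²:  R² = (400 + 1625) / 25 = 81
R = √81 = 9  ⇒  r_B = 9 − 3 = 6

rB=6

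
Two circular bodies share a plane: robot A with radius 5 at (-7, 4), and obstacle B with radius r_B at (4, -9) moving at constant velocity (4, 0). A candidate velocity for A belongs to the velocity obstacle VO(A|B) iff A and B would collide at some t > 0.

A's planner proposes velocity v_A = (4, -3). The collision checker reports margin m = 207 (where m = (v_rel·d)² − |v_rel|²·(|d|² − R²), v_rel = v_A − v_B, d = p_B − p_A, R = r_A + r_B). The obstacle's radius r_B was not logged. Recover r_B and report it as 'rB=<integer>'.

m = 207
d = (11, -13);  v_rel = (0, -3),  |v_rel|² = 9
v_rel×d = (0)·(-13) − (-3)·(11) = 33
since m = R²·9 − 33²:  R² = (1089 + 207) / 9 = 144
R = √144 = 12  ⇒  r_B = 12 − 5 = 7

rB=7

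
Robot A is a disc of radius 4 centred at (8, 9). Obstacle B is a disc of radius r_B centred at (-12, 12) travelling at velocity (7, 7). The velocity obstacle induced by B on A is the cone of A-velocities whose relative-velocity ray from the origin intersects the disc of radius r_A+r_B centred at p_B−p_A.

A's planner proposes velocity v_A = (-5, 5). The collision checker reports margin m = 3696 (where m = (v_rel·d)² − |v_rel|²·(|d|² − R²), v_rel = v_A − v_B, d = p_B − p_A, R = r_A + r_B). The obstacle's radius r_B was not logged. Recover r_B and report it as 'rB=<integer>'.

m = 3696
d = (-20, 3);  v_rel = (-12, -2),  |v_rel|² = 148
v_rel×d = (-12)·(3) − (-2)·(-20) = -76
since m = R²·148 − (-76)²:  R² = (5776 + 3696) / 148 = 64
R = √64 = 8  ⇒  r_B = 8 − 4 = 4

rB=4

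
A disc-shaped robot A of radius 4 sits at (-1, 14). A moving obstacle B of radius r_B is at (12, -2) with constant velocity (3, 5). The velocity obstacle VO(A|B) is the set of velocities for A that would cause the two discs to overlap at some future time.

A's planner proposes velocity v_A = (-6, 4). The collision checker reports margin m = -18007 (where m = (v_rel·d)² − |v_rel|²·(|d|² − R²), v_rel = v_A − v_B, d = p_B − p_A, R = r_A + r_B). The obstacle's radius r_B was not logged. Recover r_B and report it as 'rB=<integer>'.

m = -18007
d = (13, -16);  v_rel = (-9, -1),  |v_rel|² = 82
v_rel×d = (-9)·(-16) − (-1)·(13) = 157
since m = R²·82 − 157²:  R² = (24649 + -18007) / 82 = 81
R = √81 = 9  ⇒  r_B = 9 − 4 = 5

rB=5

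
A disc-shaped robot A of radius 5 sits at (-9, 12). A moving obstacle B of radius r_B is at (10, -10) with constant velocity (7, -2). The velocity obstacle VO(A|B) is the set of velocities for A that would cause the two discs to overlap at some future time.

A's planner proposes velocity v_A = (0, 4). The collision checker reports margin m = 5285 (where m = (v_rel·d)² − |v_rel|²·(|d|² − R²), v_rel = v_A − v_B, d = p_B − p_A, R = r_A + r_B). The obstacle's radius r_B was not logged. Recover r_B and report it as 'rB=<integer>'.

m = 5285
d = (19, -22);  v_rel = (-7, 6),  |v_rel|² = 85
v_rel×d = (-7)·(-22) − (6)·(19) = 40
since m = R²·85 − 40²:  R² = (1600 + 5285) / 85 = 81
R = √81 = 9  ⇒  r_B = 9 − 5 = 4

rB=4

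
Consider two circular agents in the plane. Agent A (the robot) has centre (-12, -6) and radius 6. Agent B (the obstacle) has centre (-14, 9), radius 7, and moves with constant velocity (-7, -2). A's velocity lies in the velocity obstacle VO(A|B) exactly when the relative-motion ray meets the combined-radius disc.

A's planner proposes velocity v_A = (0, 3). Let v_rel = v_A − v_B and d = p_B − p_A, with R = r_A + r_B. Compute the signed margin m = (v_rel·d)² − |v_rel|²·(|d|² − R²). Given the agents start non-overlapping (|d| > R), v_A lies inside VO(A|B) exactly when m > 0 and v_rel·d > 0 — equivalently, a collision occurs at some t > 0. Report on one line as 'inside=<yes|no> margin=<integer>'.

d = (-2, 15),  |d|² = 229;  R = 6+7 = 13,  c = 229−13² = 60
v_rel = (7, 5),  |v_rel|² = 74;  v_rel·d = (7)·(-2) + (5)·(15) = 61
74·t² − 122·t + 60 = 0  ⇒  m = 61² − 74·60 = -719
m = -719 < 0,  v_rel·d = 61 > 0  ⇒  outside

inside=no margin=-719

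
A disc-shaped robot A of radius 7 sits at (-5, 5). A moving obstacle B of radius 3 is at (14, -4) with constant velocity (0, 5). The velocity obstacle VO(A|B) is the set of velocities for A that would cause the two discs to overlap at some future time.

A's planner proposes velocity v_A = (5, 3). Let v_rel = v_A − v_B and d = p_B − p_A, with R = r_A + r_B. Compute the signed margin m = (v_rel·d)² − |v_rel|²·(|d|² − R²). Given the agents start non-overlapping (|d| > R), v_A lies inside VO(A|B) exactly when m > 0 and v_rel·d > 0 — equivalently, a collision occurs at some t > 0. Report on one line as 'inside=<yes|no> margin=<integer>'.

d = (19, -9),  |d|² = 442;  R = 7+3 = 10,  c = 442−10² = 342
v_rel = (5, -2),  |v_rel|² = 29;  v_rel·d = (5)·(19) + (-2)·(-9) = 113
29·t² − 226·t + 342 = 0  ⇒  m = 113² − 29·342 = 2851
m = 2851 > 0,  v_rel·d = 113 > 0  ⇒  inside

inside=yes margin=2851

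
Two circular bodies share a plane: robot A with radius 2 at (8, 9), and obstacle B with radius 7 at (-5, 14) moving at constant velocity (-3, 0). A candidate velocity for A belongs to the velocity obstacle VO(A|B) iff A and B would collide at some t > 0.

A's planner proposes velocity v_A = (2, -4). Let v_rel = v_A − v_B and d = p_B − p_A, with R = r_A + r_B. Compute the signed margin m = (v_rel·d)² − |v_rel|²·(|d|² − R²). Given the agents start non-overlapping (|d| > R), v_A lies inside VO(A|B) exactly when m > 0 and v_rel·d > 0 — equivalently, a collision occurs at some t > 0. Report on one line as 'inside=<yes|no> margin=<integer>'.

d = (-13, 5),  |d|² = 194;  R = 2+7 = 9,  c = 194−9² = 113
v_rel = (5, -4),  |v_rel|² = 41;  v_rel·d = (5)·(-13) + (-4)·(5) = -85
41·t² + 170·t + 113 = 0  ⇒  m = (-85)² − 41·113 = 2592
m = 2592 > 0,  v_rel·d = -85 < 0  ⇒  outside

inside=no margin=2592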